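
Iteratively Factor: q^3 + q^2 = (q)*(q^2 + q) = q*(q + 1)*(q)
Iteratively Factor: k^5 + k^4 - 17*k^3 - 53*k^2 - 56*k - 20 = (k - 5)*(k^4 + 6*k^3 + 13*k^2 + 12*k + 4) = (k - 5)*(k + 2)*(k^3 + 4*k^2 + 5*k + 2) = (k - 5)*(k + 1)*(k + 2)*(k^2 + 3*k + 2) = (k - 5)*(k + 1)*(k + 2)^2*(k + 1)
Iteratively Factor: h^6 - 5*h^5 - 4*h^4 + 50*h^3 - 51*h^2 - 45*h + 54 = (h + 1)*(h^5 - 6*h^4 + 2*h^3 + 48*h^2 - 99*h + 54) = (h - 3)*(h + 1)*(h^4 - 3*h^3 - 7*h^2 + 27*h - 18) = (h - 3)*(h - 2)*(h + 1)*(h^3 - h^2 - 9*h + 9) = (h - 3)*(h - 2)*(h + 1)*(h + 3)*(h^2 - 4*h + 3) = (h - 3)*(h - 2)*(h - 1)*(h + 1)*(h + 3)*(h - 3)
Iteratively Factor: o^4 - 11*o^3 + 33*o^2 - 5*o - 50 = (o + 1)*(o^3 - 12*o^2 + 45*o - 50) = (o - 5)*(o + 1)*(o^2 - 7*o + 10) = (o - 5)^2*(o + 1)*(o - 2)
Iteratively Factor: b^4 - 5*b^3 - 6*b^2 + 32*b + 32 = (b + 2)*(b^3 - 7*b^2 + 8*b + 16) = (b - 4)*(b + 2)*(b^2 - 3*b - 4) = (b - 4)^2*(b + 2)*(b + 1)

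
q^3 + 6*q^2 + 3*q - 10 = (q - 1)*(q + 2)*(q + 5)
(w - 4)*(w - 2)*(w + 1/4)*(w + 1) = w^4 - 19*w^3/4 + 3*w^2/4 + 17*w/2 + 2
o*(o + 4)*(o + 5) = o^3 + 9*o^2 + 20*o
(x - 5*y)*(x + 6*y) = x^2 + x*y - 30*y^2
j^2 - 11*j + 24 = (j - 8)*(j - 3)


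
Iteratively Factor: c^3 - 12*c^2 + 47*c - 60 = (c - 3)*(c^2 - 9*c + 20) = (c - 5)*(c - 3)*(c - 4)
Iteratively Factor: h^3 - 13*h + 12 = (h + 4)*(h^2 - 4*h + 3) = (h - 1)*(h + 4)*(h - 3)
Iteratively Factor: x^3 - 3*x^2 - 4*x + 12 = (x + 2)*(x^2 - 5*x + 6) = (x - 3)*(x + 2)*(x - 2)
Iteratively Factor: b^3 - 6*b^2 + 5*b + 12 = (b - 3)*(b^2 - 3*b - 4) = (b - 4)*(b - 3)*(b + 1)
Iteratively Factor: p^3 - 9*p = (p)*(p^2 - 9) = p*(p + 3)*(p - 3)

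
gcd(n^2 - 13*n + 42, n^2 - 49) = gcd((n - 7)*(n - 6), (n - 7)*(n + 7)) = n - 7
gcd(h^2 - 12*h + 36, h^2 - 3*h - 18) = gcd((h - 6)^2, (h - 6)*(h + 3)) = h - 6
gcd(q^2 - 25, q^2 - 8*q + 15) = q - 5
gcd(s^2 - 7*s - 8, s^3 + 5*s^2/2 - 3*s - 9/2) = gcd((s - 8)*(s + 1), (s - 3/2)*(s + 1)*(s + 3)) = s + 1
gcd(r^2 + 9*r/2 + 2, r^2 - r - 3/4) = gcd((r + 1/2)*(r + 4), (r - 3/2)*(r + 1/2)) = r + 1/2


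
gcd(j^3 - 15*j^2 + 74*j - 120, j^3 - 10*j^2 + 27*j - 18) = j - 6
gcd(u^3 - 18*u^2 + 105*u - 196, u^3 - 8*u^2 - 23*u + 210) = u - 7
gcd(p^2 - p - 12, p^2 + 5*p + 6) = p + 3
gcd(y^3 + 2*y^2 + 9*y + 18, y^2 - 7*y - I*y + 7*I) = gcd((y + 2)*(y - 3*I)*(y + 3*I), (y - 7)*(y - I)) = 1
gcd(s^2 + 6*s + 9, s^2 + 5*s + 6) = s + 3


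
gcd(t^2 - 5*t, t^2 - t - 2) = 1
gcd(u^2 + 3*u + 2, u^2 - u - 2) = u + 1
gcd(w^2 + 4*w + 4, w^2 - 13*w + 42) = 1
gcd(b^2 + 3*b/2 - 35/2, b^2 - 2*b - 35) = b + 5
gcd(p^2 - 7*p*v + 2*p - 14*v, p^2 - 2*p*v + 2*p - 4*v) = p + 2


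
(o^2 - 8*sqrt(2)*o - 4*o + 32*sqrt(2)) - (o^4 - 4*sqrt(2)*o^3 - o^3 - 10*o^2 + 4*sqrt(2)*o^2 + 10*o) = -o^4 + o^3 + 4*sqrt(2)*o^3 - 4*sqrt(2)*o^2 + 11*o^2 - 14*o - 8*sqrt(2)*o + 32*sqrt(2)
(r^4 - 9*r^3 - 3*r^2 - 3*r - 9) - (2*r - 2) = r^4 - 9*r^3 - 3*r^2 - 5*r - 7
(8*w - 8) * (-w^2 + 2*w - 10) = -8*w^3 + 24*w^2 - 96*w + 80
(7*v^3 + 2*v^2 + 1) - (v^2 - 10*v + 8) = 7*v^3 + v^2 + 10*v - 7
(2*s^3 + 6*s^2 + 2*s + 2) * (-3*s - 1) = -6*s^4 - 20*s^3 - 12*s^2 - 8*s - 2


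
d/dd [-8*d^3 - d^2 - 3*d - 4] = -24*d^2 - 2*d - 3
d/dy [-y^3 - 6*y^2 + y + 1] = -3*y^2 - 12*y + 1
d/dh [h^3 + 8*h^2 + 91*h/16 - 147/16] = 3*h^2 + 16*h + 91/16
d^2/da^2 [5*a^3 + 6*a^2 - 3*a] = 30*a + 12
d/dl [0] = 0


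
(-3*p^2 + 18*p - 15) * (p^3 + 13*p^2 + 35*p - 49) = -3*p^5 - 21*p^4 + 114*p^3 + 582*p^2 - 1407*p + 735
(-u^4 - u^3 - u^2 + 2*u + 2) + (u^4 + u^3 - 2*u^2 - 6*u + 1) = -3*u^2 - 4*u + 3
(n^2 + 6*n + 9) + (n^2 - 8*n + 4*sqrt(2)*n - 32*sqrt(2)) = 2*n^2 - 2*n + 4*sqrt(2)*n - 32*sqrt(2) + 9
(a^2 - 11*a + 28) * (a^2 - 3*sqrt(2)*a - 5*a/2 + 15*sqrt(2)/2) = a^4 - 27*a^3/2 - 3*sqrt(2)*a^3 + 111*a^2/2 + 81*sqrt(2)*a^2/2 - 333*sqrt(2)*a/2 - 70*a + 210*sqrt(2)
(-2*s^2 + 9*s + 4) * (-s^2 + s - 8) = 2*s^4 - 11*s^3 + 21*s^2 - 68*s - 32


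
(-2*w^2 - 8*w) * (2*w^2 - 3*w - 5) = -4*w^4 - 10*w^3 + 34*w^2 + 40*w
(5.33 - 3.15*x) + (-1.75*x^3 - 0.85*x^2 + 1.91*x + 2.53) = -1.75*x^3 - 0.85*x^2 - 1.24*x + 7.86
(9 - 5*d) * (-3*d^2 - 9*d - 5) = 15*d^3 + 18*d^2 - 56*d - 45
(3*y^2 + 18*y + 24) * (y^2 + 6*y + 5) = 3*y^4 + 36*y^3 + 147*y^2 + 234*y + 120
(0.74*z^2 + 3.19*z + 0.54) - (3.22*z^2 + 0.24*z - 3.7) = -2.48*z^2 + 2.95*z + 4.24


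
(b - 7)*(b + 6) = b^2 - b - 42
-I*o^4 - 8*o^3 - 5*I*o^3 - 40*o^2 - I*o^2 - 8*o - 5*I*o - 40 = (o + 5)*(o - 8*I)*(o - I)*(-I*o + 1)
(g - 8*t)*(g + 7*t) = g^2 - g*t - 56*t^2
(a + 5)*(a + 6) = a^2 + 11*a + 30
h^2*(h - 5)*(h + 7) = h^4 + 2*h^3 - 35*h^2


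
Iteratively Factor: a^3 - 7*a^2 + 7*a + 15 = (a - 3)*(a^2 - 4*a - 5) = (a - 5)*(a - 3)*(a + 1)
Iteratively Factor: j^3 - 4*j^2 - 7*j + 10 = (j + 2)*(j^2 - 6*j + 5) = (j - 5)*(j + 2)*(j - 1)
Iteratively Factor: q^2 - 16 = (q + 4)*(q - 4)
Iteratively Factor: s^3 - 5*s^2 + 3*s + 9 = (s + 1)*(s^2 - 6*s + 9) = (s - 3)*(s + 1)*(s - 3)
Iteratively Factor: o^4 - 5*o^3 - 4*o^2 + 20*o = (o - 2)*(o^3 - 3*o^2 - 10*o) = (o - 5)*(o - 2)*(o^2 + 2*o) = o*(o - 5)*(o - 2)*(o + 2)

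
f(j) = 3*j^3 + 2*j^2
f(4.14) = 247.15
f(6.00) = 720.00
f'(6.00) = 348.00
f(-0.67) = -0.00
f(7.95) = 1633.78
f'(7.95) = 600.62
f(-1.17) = -2.07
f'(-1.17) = 7.64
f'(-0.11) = -0.33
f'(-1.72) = 19.75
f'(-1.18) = 7.81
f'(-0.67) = 1.36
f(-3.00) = -63.00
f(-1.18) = -2.14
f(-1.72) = -9.35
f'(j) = 9*j^2 + 4*j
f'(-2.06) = 29.95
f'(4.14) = 170.82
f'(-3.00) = 69.00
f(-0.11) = 0.02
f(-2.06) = -17.74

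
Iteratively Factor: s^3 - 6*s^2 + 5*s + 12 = (s - 4)*(s^2 - 2*s - 3) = (s - 4)*(s - 3)*(s + 1)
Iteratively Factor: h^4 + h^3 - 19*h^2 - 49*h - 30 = (h + 2)*(h^3 - h^2 - 17*h - 15) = (h - 5)*(h + 2)*(h^2 + 4*h + 3) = (h - 5)*(h + 1)*(h + 2)*(h + 3)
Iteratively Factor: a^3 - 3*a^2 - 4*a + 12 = (a + 2)*(a^2 - 5*a + 6) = (a - 3)*(a + 2)*(a - 2)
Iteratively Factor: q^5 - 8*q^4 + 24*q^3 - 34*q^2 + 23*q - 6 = (q - 1)*(q^4 - 7*q^3 + 17*q^2 - 17*q + 6) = (q - 1)^2*(q^3 - 6*q^2 + 11*q - 6) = (q - 1)^3*(q^2 - 5*q + 6) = (q - 3)*(q - 1)^3*(q - 2)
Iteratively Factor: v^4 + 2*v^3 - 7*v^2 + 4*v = (v)*(v^3 + 2*v^2 - 7*v + 4) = v*(v - 1)*(v^2 + 3*v - 4) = v*(v - 1)*(v + 4)*(v - 1)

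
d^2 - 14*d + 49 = (d - 7)^2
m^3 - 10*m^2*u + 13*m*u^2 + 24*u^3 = (m - 8*u)*(m - 3*u)*(m + u)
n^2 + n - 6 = (n - 2)*(n + 3)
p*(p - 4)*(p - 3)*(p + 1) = p^4 - 6*p^3 + 5*p^2 + 12*p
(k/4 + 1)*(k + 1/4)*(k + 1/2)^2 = k^4/4 + 21*k^3/16 + 11*k^2/8 + 33*k/64 + 1/16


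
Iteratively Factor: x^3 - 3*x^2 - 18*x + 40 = (x + 4)*(x^2 - 7*x + 10) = (x - 2)*(x + 4)*(x - 5)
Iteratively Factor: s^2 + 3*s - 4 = (s - 1)*(s + 4)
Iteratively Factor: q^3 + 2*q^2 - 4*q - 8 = (q - 2)*(q^2 + 4*q + 4) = (q - 2)*(q + 2)*(q + 2)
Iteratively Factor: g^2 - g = (g)*(g - 1)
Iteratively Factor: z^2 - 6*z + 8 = (z - 2)*(z - 4)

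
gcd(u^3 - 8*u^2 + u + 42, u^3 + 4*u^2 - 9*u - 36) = u - 3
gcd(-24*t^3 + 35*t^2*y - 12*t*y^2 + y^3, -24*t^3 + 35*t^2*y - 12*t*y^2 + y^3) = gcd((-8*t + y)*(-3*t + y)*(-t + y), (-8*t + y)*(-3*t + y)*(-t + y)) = -24*t^3 + 35*t^2*y - 12*t*y^2 + y^3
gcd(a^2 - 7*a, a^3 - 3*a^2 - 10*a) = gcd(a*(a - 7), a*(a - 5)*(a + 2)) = a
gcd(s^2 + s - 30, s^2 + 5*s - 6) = s + 6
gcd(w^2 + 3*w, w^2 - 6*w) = w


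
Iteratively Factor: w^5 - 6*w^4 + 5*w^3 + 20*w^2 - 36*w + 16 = (w - 2)*(w^4 - 4*w^3 - 3*w^2 + 14*w - 8) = (w - 2)*(w + 2)*(w^3 - 6*w^2 + 9*w - 4) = (w - 2)*(w - 1)*(w + 2)*(w^2 - 5*w + 4) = (w - 2)*(w - 1)^2*(w + 2)*(w - 4)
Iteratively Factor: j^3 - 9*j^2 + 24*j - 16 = (j - 4)*(j^2 - 5*j + 4) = (j - 4)^2*(j - 1)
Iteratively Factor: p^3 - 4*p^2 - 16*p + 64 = (p - 4)*(p^2 - 16) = (p - 4)*(p + 4)*(p - 4)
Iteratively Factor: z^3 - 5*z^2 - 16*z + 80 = (z - 4)*(z^2 - z - 20) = (z - 4)*(z + 4)*(z - 5)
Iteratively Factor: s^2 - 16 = (s + 4)*(s - 4)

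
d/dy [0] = 0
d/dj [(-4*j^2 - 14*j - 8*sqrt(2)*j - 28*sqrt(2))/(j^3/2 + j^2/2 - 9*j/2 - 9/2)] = 4*(-(4*j + 4*sqrt(2) + 7)*(j^3 + j^2 - 9*j - 9) + (3*j^2 + 2*j - 9)*(2*j^2 + 4*sqrt(2)*j + 7*j + 14*sqrt(2)))/(j^3 + j^2 - 9*j - 9)^2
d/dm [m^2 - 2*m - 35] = 2*m - 2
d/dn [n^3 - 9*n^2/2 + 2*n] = 3*n^2 - 9*n + 2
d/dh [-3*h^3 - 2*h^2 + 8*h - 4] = -9*h^2 - 4*h + 8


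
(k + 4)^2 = k^2 + 8*k + 16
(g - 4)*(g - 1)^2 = g^3 - 6*g^2 + 9*g - 4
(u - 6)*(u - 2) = u^2 - 8*u + 12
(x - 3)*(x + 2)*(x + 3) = x^3 + 2*x^2 - 9*x - 18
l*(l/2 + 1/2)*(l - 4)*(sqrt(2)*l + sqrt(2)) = sqrt(2)*l^4/2 - sqrt(2)*l^3 - 7*sqrt(2)*l^2/2 - 2*sqrt(2)*l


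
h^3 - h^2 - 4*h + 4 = (h - 2)*(h - 1)*(h + 2)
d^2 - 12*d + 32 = (d - 8)*(d - 4)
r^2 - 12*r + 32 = (r - 8)*(r - 4)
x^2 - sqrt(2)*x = x*(x - sqrt(2))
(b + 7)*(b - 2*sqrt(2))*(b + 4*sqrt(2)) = b^3 + 2*sqrt(2)*b^2 + 7*b^2 - 16*b + 14*sqrt(2)*b - 112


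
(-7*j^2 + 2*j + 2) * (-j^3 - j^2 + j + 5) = 7*j^5 + 5*j^4 - 11*j^3 - 35*j^2 + 12*j + 10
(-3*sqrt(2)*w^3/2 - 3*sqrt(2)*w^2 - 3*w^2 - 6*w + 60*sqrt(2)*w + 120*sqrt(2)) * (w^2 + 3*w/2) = -3*sqrt(2)*w^5/2 - 21*sqrt(2)*w^4/4 - 3*w^4 - 21*w^3/2 + 111*sqrt(2)*w^3/2 - 9*w^2 + 210*sqrt(2)*w^2 + 180*sqrt(2)*w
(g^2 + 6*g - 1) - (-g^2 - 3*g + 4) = 2*g^2 + 9*g - 5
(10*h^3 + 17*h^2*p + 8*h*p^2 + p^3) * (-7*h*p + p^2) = -70*h^4*p - 109*h^3*p^2 - 39*h^2*p^3 + h*p^4 + p^5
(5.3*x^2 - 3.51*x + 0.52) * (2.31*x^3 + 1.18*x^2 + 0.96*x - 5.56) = 12.243*x^5 - 1.8541*x^4 + 2.1474*x^3 - 32.224*x^2 + 20.0148*x - 2.8912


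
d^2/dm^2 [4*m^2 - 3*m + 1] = 8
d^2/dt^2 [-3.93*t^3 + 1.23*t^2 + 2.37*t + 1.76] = 2.46 - 23.58*t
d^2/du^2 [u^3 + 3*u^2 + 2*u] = 6*u + 6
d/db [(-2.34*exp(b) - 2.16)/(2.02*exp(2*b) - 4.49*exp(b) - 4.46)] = (4.7268*exp(2*b) + 8.7264*exp(b) + 0.737999999999998)*exp(b)/(4.0804*exp(4*b) - 18.1396*exp(3*b) + 2.1417*exp(2*b) + 40.0508*exp(b) + 19.8916)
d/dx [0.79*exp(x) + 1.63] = 0.79*exp(x)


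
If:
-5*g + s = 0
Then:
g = s/5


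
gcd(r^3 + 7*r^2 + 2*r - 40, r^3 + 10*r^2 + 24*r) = r + 4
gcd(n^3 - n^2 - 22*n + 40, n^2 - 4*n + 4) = n - 2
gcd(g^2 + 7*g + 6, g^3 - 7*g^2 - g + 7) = g + 1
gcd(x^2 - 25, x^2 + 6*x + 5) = x + 5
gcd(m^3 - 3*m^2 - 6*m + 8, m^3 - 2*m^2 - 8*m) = m^2 - 2*m - 8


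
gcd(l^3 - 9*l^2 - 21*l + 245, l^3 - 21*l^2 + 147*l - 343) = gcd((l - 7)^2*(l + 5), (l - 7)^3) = l^2 - 14*l + 49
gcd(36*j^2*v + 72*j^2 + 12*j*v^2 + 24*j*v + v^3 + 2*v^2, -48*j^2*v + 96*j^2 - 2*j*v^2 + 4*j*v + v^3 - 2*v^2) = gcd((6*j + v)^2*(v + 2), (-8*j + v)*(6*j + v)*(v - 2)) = 6*j + v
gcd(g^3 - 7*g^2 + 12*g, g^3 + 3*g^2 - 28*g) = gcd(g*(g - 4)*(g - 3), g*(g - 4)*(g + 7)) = g^2 - 4*g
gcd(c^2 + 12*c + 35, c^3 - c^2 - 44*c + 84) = c + 7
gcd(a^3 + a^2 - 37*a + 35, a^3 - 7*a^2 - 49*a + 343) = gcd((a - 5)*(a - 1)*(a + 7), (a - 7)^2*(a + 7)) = a + 7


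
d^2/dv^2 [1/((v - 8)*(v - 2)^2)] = 2*(3*(v - 8)^2 + 2*(v - 8)*(v - 2) + (v - 2)^2)/((v - 8)^3*(v - 2)^4)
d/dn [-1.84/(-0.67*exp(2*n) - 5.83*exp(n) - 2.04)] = (-2.4656*exp(n) - 10.7272)*exp(n)/(0.67*exp(2*n) + 5.83*exp(n) + 2.04)^2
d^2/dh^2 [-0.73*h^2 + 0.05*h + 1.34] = -1.46000000000000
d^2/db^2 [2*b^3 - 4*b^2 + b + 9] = 12*b - 8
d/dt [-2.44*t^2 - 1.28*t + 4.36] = -4.88*t - 1.28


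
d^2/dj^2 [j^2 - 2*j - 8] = 2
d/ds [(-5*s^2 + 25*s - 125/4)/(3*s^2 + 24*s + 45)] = 5*(-26*s^2 - 35*s + 250)/(6*(s^4 + 16*s^3 + 94*s^2 + 240*s + 225))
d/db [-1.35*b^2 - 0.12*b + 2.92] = -2.7*b - 0.12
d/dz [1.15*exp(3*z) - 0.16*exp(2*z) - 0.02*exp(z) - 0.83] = (3.45*exp(2*z) - 0.32*exp(z) - 0.02)*exp(z)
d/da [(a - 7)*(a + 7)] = 2*a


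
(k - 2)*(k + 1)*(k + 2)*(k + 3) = k^4 + 4*k^3 - k^2 - 16*k - 12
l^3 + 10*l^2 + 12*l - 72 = (l - 2)*(l + 6)^2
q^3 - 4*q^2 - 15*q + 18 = (q - 6)*(q - 1)*(q + 3)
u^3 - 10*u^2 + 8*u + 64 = (u - 8)*(u - 4)*(u + 2)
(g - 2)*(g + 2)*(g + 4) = g^3 + 4*g^2 - 4*g - 16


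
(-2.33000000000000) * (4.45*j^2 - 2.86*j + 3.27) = -10.3685*j^2 + 6.6638*j - 7.6191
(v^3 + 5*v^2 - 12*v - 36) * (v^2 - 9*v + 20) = v^5 - 4*v^4 - 37*v^3 + 172*v^2 + 84*v - 720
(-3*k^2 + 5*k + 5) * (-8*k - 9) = 24*k^3 - 13*k^2 - 85*k - 45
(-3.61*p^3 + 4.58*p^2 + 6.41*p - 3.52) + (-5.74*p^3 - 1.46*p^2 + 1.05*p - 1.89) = -9.35*p^3 + 3.12*p^2 + 7.46*p - 5.41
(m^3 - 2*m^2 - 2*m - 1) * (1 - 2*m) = -2*m^4 + 5*m^3 + 2*m^2 - 1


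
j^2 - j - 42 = (j - 7)*(j + 6)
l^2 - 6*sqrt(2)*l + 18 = (l - 3*sqrt(2))^2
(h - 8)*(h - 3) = h^2 - 11*h + 24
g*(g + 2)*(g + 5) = g^3 + 7*g^2 + 10*g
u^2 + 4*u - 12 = (u - 2)*(u + 6)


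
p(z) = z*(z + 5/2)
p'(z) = 2*z + 5/2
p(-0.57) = -1.10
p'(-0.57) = 1.36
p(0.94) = 3.23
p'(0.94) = 4.38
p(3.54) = 21.38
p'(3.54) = 9.58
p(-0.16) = -0.37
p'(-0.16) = 2.18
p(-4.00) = 6.00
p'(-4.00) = -5.50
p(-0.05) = -0.12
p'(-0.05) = 2.40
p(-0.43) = -0.89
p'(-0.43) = 1.64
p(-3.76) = 4.74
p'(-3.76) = -5.02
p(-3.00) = 1.50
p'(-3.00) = -3.50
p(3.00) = 16.50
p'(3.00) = 8.50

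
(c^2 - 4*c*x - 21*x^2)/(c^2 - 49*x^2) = (c + 3*x)/(c + 7*x)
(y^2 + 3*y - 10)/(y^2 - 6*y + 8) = (y + 5)/(y - 4)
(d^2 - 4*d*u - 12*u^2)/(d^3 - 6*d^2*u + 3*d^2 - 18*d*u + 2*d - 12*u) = (d + 2*u)/(d^2 + 3*d + 2)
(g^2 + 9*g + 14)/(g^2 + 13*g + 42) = (g + 2)/(g + 6)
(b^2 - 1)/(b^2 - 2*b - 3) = (b - 1)/(b - 3)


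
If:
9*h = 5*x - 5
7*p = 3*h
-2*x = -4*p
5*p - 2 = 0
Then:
No Solution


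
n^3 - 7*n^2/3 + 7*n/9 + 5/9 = (n - 5/3)*(n - 1)*(n + 1/3)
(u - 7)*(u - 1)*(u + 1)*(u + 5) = u^4 - 2*u^3 - 36*u^2 + 2*u + 35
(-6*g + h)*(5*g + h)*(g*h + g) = -30*g^3*h - 30*g^3 - g^2*h^2 - g^2*h + g*h^3 + g*h^2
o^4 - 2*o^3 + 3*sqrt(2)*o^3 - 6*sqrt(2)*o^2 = o^2*(o - 2)*(o + 3*sqrt(2))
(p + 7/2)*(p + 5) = p^2 + 17*p/2 + 35/2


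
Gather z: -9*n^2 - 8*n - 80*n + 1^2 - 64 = -9*n^2 - 88*n - 63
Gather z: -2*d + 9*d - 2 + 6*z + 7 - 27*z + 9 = 7*d - 21*z + 14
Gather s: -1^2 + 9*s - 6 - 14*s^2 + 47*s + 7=-14*s^2 + 56*s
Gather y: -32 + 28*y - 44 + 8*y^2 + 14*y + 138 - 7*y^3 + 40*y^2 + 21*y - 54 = -7*y^3 + 48*y^2 + 63*y + 8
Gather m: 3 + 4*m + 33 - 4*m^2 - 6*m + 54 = -4*m^2 - 2*m + 90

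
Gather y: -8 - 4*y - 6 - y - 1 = -5*y - 15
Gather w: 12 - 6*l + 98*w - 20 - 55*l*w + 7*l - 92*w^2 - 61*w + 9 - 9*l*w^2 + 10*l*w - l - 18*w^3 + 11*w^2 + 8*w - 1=-18*w^3 + w^2*(-9*l - 81) + w*(45 - 45*l)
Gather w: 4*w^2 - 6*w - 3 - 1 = 4*w^2 - 6*w - 4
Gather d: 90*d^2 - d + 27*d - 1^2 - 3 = 90*d^2 + 26*d - 4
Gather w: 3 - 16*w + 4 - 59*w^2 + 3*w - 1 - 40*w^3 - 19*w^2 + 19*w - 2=-40*w^3 - 78*w^2 + 6*w + 4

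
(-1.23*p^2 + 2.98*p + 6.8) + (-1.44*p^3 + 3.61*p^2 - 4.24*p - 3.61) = -1.44*p^3 + 2.38*p^2 - 1.26*p + 3.19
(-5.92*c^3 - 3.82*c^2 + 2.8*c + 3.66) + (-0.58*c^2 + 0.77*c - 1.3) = -5.92*c^3 - 4.4*c^2 + 3.57*c + 2.36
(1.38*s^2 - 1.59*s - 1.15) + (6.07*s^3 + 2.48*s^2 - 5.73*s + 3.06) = 6.07*s^3 + 3.86*s^2 - 7.32*s + 1.91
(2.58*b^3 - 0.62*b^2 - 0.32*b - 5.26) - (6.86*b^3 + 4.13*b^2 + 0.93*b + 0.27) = -4.28*b^3 - 4.75*b^2 - 1.25*b - 5.53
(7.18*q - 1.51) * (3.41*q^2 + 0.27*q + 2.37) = 24.4838*q^3 - 3.2105*q^2 + 16.6089*q - 3.5787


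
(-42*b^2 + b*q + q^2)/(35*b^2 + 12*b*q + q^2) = (-6*b + q)/(5*b + q)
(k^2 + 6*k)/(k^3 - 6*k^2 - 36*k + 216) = k/(k^2 - 12*k + 36)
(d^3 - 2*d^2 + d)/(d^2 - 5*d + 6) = d*(d^2 - 2*d + 1)/(d^2 - 5*d + 6)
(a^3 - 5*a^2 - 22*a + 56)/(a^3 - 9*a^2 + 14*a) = (a + 4)/a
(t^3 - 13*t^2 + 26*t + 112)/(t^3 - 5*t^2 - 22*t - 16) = (t - 7)/(t + 1)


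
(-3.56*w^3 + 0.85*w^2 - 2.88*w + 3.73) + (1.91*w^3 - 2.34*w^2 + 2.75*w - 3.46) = -1.65*w^3 - 1.49*w^2 - 0.13*w + 0.27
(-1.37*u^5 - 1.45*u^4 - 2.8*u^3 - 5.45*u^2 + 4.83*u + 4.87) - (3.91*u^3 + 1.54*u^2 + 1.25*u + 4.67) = -1.37*u^5 - 1.45*u^4 - 6.71*u^3 - 6.99*u^2 + 3.58*u + 0.2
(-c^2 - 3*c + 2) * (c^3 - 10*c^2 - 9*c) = -c^5 + 7*c^4 + 41*c^3 + 7*c^2 - 18*c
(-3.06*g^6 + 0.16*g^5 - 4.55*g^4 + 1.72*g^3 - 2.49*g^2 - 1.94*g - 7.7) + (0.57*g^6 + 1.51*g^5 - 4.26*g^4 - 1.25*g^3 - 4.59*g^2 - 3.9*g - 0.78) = -2.49*g^6 + 1.67*g^5 - 8.81*g^4 + 0.47*g^3 - 7.08*g^2 - 5.84*g - 8.48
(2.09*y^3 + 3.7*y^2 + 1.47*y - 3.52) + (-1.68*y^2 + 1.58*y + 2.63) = 2.09*y^3 + 2.02*y^2 + 3.05*y - 0.89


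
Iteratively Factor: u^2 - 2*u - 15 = (u + 3)*(u - 5)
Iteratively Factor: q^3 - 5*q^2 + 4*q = (q - 1)*(q^2 - 4*q) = q*(q - 1)*(q - 4)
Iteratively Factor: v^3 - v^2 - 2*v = (v)*(v^2 - v - 2) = v*(v - 2)*(v + 1)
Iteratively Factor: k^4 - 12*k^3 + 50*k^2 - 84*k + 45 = (k - 1)*(k^3 - 11*k^2 + 39*k - 45) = (k - 3)*(k - 1)*(k^2 - 8*k + 15) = (k - 3)^2*(k - 1)*(k - 5)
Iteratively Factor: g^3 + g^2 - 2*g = (g)*(g^2 + g - 2) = g*(g - 1)*(g + 2)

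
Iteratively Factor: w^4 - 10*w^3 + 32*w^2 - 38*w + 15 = (w - 5)*(w^3 - 5*w^2 + 7*w - 3) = (w - 5)*(w - 1)*(w^2 - 4*w + 3) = (w - 5)*(w - 1)^2*(w - 3)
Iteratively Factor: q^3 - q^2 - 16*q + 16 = (q + 4)*(q^2 - 5*q + 4) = (q - 1)*(q + 4)*(q - 4)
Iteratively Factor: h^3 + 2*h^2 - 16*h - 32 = (h + 4)*(h^2 - 2*h - 8) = (h - 4)*(h + 4)*(h + 2)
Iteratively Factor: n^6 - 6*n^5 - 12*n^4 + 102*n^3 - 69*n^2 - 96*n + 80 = (n - 1)*(n^5 - 5*n^4 - 17*n^3 + 85*n^2 + 16*n - 80) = (n - 4)*(n - 1)*(n^4 - n^3 - 21*n^2 + n + 20) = (n - 4)*(n - 1)*(n + 4)*(n^3 - 5*n^2 - n + 5) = (n - 5)*(n - 4)*(n - 1)*(n + 4)*(n^2 - 1) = (n - 5)*(n - 4)*(n - 1)^2*(n + 4)*(n + 1)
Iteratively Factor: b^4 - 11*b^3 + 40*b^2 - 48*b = (b - 4)*(b^3 - 7*b^2 + 12*b) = (b - 4)*(b - 3)*(b^2 - 4*b) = (b - 4)^2*(b - 3)*(b)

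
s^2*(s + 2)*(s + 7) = s^4 + 9*s^3 + 14*s^2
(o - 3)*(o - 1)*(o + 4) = o^3 - 13*o + 12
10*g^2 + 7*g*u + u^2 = (2*g + u)*(5*g + u)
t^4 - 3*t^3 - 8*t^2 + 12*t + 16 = (t - 4)*(t - 2)*(t + 1)*(t + 2)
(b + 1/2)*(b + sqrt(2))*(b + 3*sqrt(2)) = b^3 + b^2/2 + 4*sqrt(2)*b^2 + 2*sqrt(2)*b + 6*b + 3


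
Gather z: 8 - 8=0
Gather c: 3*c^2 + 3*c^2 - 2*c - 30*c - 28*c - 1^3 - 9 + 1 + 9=6*c^2 - 60*c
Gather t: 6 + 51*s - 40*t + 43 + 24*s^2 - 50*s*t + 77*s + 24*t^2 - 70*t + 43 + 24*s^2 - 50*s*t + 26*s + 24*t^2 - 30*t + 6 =48*s^2 + 154*s + 48*t^2 + t*(-100*s - 140) + 98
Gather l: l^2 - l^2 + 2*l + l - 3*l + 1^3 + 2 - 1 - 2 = 0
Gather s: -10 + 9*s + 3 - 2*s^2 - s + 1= -2*s^2 + 8*s - 6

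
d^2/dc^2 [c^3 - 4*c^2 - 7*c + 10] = 6*c - 8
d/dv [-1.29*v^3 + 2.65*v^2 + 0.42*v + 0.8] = -3.87*v^2 + 5.3*v + 0.42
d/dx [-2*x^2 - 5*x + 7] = -4*x - 5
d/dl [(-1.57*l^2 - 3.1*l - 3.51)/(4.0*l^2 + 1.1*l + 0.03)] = (10.673*l^2 + 27.9858*l + 3.768)/(16.0*l^4 + 8.8*l^3 + 1.45*l^2 + 0.066*l + 0.0009)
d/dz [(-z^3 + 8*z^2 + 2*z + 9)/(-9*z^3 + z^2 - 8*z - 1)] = (71*z^4 + 52*z^3 + 180*z^2 - 34*z + 70)/(81*z^6 - 18*z^5 + 145*z^4 + 2*z^3 + 62*z^2 + 16*z + 1)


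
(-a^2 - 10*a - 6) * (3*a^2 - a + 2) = -3*a^4 - 29*a^3 - 10*a^2 - 14*a - 12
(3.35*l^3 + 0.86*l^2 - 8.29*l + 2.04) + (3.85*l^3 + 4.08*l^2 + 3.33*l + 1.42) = 7.2*l^3 + 4.94*l^2 - 4.96*l + 3.46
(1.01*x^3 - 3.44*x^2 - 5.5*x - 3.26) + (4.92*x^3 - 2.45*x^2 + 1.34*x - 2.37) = 5.93*x^3 - 5.89*x^2 - 4.16*x - 5.63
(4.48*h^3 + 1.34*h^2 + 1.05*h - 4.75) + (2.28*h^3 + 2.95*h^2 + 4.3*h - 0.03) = 6.76*h^3 + 4.29*h^2 + 5.35*h - 4.78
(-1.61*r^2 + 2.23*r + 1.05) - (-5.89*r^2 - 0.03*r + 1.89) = 4.28*r^2 + 2.26*r - 0.84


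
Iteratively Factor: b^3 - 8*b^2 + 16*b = (b)*(b^2 - 8*b + 16) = b*(b - 4)*(b - 4)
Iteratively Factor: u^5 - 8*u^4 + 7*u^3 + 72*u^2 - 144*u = (u - 3)*(u^4 - 5*u^3 - 8*u^2 + 48*u) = (u - 4)*(u - 3)*(u^3 - u^2 - 12*u) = (u - 4)*(u - 3)*(u + 3)*(u^2 - 4*u) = u*(u - 4)*(u - 3)*(u + 3)*(u - 4)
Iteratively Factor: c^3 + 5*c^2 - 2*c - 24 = (c - 2)*(c^2 + 7*c + 12) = (c - 2)*(c + 4)*(c + 3)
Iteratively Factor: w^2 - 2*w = (w)*(w - 2)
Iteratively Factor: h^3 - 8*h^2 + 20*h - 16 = (h - 2)*(h^2 - 6*h + 8) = (h - 2)^2*(h - 4)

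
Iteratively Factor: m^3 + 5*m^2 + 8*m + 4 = (m + 2)*(m^2 + 3*m + 2) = (m + 1)*(m + 2)*(m + 2)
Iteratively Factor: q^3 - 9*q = (q)*(q^2 - 9) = q*(q + 3)*(q - 3)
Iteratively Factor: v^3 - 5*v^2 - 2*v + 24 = (v + 2)*(v^2 - 7*v + 12) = (v - 3)*(v + 2)*(v - 4)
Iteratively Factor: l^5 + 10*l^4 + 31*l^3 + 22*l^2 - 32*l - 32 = (l + 4)*(l^4 + 6*l^3 + 7*l^2 - 6*l - 8) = (l + 2)*(l + 4)*(l^3 + 4*l^2 - l - 4) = (l + 1)*(l + 2)*(l + 4)*(l^2 + 3*l - 4) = (l + 1)*(l + 2)*(l + 4)^2*(l - 1)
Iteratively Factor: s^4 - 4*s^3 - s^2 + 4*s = (s)*(s^3 - 4*s^2 - s + 4) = s*(s - 1)*(s^2 - 3*s - 4) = s*(s - 4)*(s - 1)*(s + 1)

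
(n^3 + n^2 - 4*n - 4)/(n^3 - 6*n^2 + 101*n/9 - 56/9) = 9*(n^3 + n^2 - 4*n - 4)/(9*n^3 - 54*n^2 + 101*n - 56)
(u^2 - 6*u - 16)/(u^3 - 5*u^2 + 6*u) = (u^2 - 6*u - 16)/(u*(u^2 - 5*u + 6))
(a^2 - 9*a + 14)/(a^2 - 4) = (a - 7)/(a + 2)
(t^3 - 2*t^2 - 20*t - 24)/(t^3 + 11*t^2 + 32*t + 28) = (t - 6)/(t + 7)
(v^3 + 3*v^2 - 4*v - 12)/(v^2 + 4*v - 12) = (v^2 + 5*v + 6)/(v + 6)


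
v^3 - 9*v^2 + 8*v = v*(v - 8)*(v - 1)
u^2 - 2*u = u*(u - 2)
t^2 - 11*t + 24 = (t - 8)*(t - 3)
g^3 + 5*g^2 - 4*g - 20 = (g - 2)*(g + 2)*(g + 5)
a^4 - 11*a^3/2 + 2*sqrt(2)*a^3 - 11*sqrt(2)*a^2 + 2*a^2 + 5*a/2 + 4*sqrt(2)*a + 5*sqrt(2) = (a - 5)*(a - 1)*(a + 1/2)*(a + 2*sqrt(2))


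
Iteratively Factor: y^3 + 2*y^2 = (y + 2)*(y^2) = y*(y + 2)*(y)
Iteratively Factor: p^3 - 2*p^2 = (p)*(p^2 - 2*p) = p*(p - 2)*(p)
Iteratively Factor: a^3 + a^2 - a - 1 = (a - 1)*(a^2 + 2*a + 1) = (a - 1)*(a + 1)*(a + 1)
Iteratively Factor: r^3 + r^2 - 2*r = (r)*(r^2 + r - 2) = r*(r - 1)*(r + 2)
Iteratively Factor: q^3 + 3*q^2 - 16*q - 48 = (q + 3)*(q^2 - 16) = (q - 4)*(q + 3)*(q + 4)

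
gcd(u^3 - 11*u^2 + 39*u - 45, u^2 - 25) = u - 5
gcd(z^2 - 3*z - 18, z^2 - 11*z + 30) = z - 6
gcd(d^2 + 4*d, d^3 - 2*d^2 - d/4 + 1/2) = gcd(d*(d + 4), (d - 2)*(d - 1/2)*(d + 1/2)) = 1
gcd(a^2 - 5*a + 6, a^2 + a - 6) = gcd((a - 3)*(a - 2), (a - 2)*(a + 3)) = a - 2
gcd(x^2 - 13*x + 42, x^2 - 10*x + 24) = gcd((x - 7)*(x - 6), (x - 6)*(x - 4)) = x - 6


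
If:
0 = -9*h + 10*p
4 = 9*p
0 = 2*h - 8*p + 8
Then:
No Solution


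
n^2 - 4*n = n*(n - 4)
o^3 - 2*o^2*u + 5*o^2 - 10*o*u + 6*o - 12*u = (o + 2)*(o + 3)*(o - 2*u)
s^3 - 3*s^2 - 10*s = s*(s - 5)*(s + 2)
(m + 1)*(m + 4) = m^2 + 5*m + 4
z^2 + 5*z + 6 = (z + 2)*(z + 3)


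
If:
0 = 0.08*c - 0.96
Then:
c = 12.00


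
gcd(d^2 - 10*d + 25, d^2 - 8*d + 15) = d - 5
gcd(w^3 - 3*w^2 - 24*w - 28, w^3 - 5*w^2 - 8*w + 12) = w + 2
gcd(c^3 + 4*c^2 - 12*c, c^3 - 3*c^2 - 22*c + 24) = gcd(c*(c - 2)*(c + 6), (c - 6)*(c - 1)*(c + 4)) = 1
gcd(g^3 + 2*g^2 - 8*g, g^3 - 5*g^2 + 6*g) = g^2 - 2*g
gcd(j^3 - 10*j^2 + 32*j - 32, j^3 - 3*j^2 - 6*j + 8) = j - 4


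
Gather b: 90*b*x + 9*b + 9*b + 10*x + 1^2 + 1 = b*(90*x + 18) + 10*x + 2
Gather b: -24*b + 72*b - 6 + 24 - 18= 48*b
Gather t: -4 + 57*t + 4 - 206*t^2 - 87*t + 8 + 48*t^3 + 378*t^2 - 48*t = 48*t^3 + 172*t^2 - 78*t + 8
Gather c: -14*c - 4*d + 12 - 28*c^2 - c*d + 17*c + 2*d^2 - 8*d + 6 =-28*c^2 + c*(3 - d) + 2*d^2 - 12*d + 18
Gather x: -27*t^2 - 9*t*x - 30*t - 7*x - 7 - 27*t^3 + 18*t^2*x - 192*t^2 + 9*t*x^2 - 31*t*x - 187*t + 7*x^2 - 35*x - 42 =-27*t^3 - 219*t^2 - 217*t + x^2*(9*t + 7) + x*(18*t^2 - 40*t - 42) - 49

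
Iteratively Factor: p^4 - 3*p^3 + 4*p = (p - 2)*(p^3 - p^2 - 2*p) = p*(p - 2)*(p^2 - p - 2) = p*(p - 2)^2*(p + 1)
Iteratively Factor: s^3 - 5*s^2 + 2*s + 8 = (s - 2)*(s^2 - 3*s - 4) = (s - 2)*(s + 1)*(s - 4)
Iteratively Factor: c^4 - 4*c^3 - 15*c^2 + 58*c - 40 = (c - 2)*(c^3 - 2*c^2 - 19*c + 20) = (c - 2)*(c + 4)*(c^2 - 6*c + 5) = (c - 5)*(c - 2)*(c + 4)*(c - 1)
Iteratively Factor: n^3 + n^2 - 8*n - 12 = (n + 2)*(n^2 - n - 6) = (n + 2)^2*(n - 3)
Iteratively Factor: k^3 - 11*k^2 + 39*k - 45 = (k - 3)*(k^2 - 8*k + 15) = (k - 3)^2*(k - 5)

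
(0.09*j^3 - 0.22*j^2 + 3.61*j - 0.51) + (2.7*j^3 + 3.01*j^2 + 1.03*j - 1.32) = 2.79*j^3 + 2.79*j^2 + 4.64*j - 1.83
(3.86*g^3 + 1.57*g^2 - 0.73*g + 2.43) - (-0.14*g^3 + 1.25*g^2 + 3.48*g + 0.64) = 4.0*g^3 + 0.32*g^2 - 4.21*g + 1.79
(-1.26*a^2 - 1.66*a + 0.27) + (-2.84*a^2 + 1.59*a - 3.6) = -4.1*a^2 - 0.0699999999999998*a - 3.33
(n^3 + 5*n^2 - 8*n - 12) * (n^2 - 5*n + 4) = n^5 - 29*n^3 + 48*n^2 + 28*n - 48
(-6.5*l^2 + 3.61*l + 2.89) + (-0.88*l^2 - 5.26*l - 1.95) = -7.38*l^2 - 1.65*l + 0.94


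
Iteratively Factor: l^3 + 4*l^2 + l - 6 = (l - 1)*(l^2 + 5*l + 6) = (l - 1)*(l + 3)*(l + 2)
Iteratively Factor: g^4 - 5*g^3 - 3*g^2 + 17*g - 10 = (g - 1)*(g^3 - 4*g^2 - 7*g + 10) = (g - 1)*(g + 2)*(g^2 - 6*g + 5) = (g - 1)^2*(g + 2)*(g - 5)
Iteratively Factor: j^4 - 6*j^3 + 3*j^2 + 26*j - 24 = (j - 1)*(j^3 - 5*j^2 - 2*j + 24) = (j - 4)*(j - 1)*(j^2 - j - 6) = (j - 4)*(j - 3)*(j - 1)*(j + 2)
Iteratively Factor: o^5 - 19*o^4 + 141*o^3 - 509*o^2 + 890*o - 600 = (o - 3)*(o^4 - 16*o^3 + 93*o^2 - 230*o + 200) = (o - 5)*(o - 3)*(o^3 - 11*o^2 + 38*o - 40) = (o - 5)*(o - 3)*(o - 2)*(o^2 - 9*o + 20) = (o - 5)^2*(o - 3)*(o - 2)*(o - 4)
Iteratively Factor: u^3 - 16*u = (u - 4)*(u^2 + 4*u) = u*(u - 4)*(u + 4)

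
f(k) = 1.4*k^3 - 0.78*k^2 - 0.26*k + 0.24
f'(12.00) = 585.82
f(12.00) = 2304.00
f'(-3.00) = 42.22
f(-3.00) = -43.80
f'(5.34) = 111.18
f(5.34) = 189.79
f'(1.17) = 3.66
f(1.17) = 1.11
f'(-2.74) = 35.55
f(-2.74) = -33.70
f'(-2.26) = 24.72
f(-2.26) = -19.32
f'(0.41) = -0.19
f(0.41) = 0.10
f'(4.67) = 84.05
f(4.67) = 124.60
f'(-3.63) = 60.75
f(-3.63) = -76.06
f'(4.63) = 82.55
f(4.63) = 121.27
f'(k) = 4.2*k^2 - 1.56*k - 0.26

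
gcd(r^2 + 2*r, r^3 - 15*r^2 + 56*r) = r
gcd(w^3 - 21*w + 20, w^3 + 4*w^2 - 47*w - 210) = w + 5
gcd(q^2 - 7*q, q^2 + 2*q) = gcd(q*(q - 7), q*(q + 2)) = q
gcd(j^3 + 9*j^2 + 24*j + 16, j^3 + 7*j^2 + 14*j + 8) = j^2 + 5*j + 4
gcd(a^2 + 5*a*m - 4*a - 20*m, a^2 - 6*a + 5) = 1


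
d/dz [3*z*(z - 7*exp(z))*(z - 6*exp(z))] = -39*z^2*exp(z) + 9*z^2 + 252*z*exp(2*z) - 78*z*exp(z) + 126*exp(2*z)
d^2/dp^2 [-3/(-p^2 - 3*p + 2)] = 6*(-p^2 - 3*p + (2*p + 3)^2 + 2)/(p^2 + 3*p - 2)^3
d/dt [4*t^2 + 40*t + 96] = 8*t + 40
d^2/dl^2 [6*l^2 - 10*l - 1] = 12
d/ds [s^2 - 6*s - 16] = 2*s - 6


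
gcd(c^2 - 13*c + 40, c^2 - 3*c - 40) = c - 8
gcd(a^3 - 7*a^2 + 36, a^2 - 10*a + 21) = a - 3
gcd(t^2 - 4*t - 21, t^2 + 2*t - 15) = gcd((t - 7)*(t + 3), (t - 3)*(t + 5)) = 1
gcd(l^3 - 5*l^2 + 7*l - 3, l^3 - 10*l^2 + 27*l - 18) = l^2 - 4*l + 3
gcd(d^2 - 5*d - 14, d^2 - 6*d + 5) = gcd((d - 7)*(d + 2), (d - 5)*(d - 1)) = 1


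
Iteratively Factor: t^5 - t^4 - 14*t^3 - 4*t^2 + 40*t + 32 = (t + 2)*(t^4 - 3*t^3 - 8*t^2 + 12*t + 16) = (t - 2)*(t + 2)*(t^3 - t^2 - 10*t - 8) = (t - 2)*(t + 2)^2*(t^2 - 3*t - 4) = (t - 4)*(t - 2)*(t + 2)^2*(t + 1)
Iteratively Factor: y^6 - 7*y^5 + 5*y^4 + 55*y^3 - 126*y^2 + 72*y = (y - 4)*(y^5 - 3*y^4 - 7*y^3 + 27*y^2 - 18*y) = (y - 4)*(y + 3)*(y^4 - 6*y^3 + 11*y^2 - 6*y) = (y - 4)*(y - 2)*(y + 3)*(y^3 - 4*y^2 + 3*y) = y*(y - 4)*(y - 2)*(y + 3)*(y^2 - 4*y + 3) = y*(y - 4)*(y - 3)*(y - 2)*(y + 3)*(y - 1)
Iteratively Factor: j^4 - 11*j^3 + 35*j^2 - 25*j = (j - 1)*(j^3 - 10*j^2 + 25*j) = (j - 5)*(j - 1)*(j^2 - 5*j) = j*(j - 5)*(j - 1)*(j - 5)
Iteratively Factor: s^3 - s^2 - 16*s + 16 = (s - 4)*(s^2 + 3*s - 4) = (s - 4)*(s - 1)*(s + 4)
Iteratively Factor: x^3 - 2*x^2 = (x - 2)*(x^2) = x*(x - 2)*(x)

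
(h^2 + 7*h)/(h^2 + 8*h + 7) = h/(h + 1)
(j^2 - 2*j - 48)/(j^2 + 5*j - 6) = (j - 8)/(j - 1)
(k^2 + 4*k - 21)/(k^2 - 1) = (k^2 + 4*k - 21)/(k^2 - 1)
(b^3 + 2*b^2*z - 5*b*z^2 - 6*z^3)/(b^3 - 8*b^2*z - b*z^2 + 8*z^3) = (b^2 + b*z - 6*z^2)/(b^2 - 9*b*z + 8*z^2)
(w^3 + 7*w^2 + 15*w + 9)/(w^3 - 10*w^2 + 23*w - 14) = (w^3 + 7*w^2 + 15*w + 9)/(w^3 - 10*w^2 + 23*w - 14)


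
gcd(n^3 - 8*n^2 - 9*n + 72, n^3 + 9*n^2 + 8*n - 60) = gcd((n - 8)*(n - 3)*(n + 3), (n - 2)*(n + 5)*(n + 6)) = 1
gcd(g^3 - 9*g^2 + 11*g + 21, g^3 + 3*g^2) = 1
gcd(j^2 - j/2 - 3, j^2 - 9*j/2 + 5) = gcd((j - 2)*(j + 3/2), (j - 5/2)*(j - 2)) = j - 2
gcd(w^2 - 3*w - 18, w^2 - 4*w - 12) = w - 6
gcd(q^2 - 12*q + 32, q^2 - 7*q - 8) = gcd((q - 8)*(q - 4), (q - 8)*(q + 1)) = q - 8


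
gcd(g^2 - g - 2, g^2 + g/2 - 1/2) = g + 1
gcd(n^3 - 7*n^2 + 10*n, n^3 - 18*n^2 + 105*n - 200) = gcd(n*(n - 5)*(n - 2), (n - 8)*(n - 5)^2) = n - 5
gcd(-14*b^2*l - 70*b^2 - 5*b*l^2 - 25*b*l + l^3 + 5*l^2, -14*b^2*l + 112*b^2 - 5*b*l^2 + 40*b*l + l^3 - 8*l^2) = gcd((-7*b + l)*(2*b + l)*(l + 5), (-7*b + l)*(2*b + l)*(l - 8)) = 14*b^2 + 5*b*l - l^2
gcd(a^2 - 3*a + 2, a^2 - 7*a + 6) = a - 1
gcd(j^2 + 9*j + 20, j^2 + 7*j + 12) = j + 4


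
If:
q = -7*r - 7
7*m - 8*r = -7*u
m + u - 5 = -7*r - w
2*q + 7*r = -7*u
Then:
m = -w/57 - 109/57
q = 49*w/57 - 644/57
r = 35/57 - 7*w/57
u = 149/57 - 7*w/57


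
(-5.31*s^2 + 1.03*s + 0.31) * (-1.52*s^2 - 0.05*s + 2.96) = 8.0712*s^4 - 1.3001*s^3 - 16.2403*s^2 + 3.0333*s + 0.9176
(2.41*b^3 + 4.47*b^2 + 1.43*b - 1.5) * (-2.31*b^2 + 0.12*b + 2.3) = -5.5671*b^5 - 10.0365*b^4 + 2.7761*b^3 + 13.9176*b^2 + 3.109*b - 3.45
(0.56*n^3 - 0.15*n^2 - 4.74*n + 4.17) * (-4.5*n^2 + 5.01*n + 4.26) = -2.52*n^5 + 3.4806*n^4 + 22.9641*n^3 - 43.1514*n^2 + 0.699300000000001*n + 17.7642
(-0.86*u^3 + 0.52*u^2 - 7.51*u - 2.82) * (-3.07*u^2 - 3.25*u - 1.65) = 2.6402*u^5 + 1.1986*u^4 + 22.7847*u^3 + 32.2069*u^2 + 21.5565*u + 4.653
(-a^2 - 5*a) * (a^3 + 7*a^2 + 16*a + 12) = -a^5 - 12*a^4 - 51*a^3 - 92*a^2 - 60*a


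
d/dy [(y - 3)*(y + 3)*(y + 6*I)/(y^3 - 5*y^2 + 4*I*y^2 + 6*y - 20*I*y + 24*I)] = (y^2*(-5 - 2*I) - 52*I*y + 120 + 12*I)/(y^4 + y^3*(-4 + 8*I) + y^2*(-12 - 32*I) + y*(64 + 32*I) - 64)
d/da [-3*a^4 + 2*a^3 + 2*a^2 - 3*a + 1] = -12*a^3 + 6*a^2 + 4*a - 3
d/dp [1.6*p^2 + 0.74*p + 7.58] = 3.2*p + 0.74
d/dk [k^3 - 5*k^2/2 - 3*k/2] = 3*k^2 - 5*k - 3/2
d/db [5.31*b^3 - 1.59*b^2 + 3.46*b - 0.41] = 15.93*b^2 - 3.18*b + 3.46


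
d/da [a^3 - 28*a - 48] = 3*a^2 - 28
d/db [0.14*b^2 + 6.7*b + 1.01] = 0.28*b + 6.7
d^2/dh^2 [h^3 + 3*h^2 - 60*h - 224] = 6*h + 6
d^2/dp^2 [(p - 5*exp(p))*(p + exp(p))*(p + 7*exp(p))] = 3*p^2*exp(p) - 132*p*exp(2*p) + 12*p*exp(p) + 6*p - 315*exp(3*p) - 132*exp(2*p) + 6*exp(p)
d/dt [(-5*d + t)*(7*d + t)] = 2*d + 2*t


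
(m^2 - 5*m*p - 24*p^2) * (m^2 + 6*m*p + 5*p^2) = m^4 + m^3*p - 49*m^2*p^2 - 169*m*p^3 - 120*p^4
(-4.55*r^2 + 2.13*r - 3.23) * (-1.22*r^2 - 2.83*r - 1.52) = 5.551*r^4 + 10.2779*r^3 + 4.8287*r^2 + 5.9033*r + 4.9096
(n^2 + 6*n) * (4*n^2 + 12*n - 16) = 4*n^4 + 36*n^3 + 56*n^2 - 96*n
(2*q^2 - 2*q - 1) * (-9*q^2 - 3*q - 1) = -18*q^4 + 12*q^3 + 13*q^2 + 5*q + 1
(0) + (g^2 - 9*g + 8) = g^2 - 9*g + 8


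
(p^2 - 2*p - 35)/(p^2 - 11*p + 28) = (p + 5)/(p - 4)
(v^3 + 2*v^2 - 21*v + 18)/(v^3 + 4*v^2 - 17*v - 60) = (v^3 + 2*v^2 - 21*v + 18)/(v^3 + 4*v^2 - 17*v - 60)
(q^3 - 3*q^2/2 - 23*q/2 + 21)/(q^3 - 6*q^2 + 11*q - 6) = (q + 7/2)/(q - 1)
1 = 1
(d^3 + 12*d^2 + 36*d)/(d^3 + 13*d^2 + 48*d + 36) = d/(d + 1)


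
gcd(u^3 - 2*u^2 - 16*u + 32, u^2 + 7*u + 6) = 1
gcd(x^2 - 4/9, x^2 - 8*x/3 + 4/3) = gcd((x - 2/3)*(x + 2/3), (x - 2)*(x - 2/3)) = x - 2/3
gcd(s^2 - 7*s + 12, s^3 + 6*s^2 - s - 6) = 1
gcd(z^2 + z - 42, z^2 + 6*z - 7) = z + 7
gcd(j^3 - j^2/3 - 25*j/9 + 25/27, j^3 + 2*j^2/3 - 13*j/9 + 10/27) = j^2 + 4*j/3 - 5/9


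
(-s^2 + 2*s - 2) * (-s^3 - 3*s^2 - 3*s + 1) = s^5 + s^4 - s^3 - s^2 + 8*s - 2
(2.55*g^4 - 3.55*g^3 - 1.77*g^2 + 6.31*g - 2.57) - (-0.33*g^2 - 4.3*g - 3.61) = 2.55*g^4 - 3.55*g^3 - 1.44*g^2 + 10.61*g + 1.04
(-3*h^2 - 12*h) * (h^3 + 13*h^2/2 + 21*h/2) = -3*h^5 - 63*h^4/2 - 219*h^3/2 - 126*h^2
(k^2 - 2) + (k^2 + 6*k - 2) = 2*k^2 + 6*k - 4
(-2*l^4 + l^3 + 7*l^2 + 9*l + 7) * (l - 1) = -2*l^5 + 3*l^4 + 6*l^3 + 2*l^2 - 2*l - 7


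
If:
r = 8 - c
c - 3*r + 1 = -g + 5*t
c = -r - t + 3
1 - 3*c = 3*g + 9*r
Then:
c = 65/18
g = -148/9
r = 79/18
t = -5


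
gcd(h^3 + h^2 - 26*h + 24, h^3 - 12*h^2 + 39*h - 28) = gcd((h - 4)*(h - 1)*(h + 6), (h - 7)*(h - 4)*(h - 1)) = h^2 - 5*h + 4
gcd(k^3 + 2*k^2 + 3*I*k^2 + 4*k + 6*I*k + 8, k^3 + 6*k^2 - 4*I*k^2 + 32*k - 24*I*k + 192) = k + 4*I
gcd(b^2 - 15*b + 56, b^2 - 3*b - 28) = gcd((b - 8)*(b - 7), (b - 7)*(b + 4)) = b - 7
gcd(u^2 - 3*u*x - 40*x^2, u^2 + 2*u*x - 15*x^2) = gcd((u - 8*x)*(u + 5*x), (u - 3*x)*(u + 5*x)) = u + 5*x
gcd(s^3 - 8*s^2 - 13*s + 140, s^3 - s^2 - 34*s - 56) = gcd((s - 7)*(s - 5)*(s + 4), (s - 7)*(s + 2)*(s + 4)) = s^2 - 3*s - 28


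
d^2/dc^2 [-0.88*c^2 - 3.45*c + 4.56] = -1.76000000000000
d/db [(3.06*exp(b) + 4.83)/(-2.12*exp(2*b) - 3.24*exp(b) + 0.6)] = (6.4872*exp(2*b) + 20.4792*exp(b) + 17.4852)*exp(b)/(4.4944*exp(4*b) + 13.7376*exp(3*b) + 7.9536*exp(2*b) - 3.888*exp(b) + 0.36)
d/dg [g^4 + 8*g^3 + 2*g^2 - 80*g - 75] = 4*g^3 + 24*g^2 + 4*g - 80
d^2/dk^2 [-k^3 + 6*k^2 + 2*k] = 12 - 6*k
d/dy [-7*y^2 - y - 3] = -14*y - 1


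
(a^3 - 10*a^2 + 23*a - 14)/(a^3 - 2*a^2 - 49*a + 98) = (a - 1)/(a + 7)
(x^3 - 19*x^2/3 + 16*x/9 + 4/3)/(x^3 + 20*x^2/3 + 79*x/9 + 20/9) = (3*x^2 - 20*x + 12)/(3*x^2 + 19*x + 20)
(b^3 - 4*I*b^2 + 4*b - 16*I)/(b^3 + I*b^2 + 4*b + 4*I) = (b - 4*I)/(b + I)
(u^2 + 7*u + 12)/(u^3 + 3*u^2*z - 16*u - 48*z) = (u + 3)/(u^2 + 3*u*z - 4*u - 12*z)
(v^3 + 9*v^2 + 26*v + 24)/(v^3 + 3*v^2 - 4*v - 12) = (v + 4)/(v - 2)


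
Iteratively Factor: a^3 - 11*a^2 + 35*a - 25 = (a - 5)*(a^2 - 6*a + 5) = (a - 5)^2*(a - 1)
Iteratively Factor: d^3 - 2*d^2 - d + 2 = (d - 1)*(d^2 - d - 2) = (d - 1)*(d + 1)*(d - 2)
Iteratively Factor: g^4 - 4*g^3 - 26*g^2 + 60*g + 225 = (g + 3)*(g^3 - 7*g^2 - 5*g + 75) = (g - 5)*(g + 3)*(g^2 - 2*g - 15) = (g - 5)*(g + 3)^2*(g - 5)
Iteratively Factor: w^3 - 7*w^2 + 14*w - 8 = (w - 1)*(w^2 - 6*w + 8) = (w - 4)*(w - 1)*(w - 2)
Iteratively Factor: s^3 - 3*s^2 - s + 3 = (s - 3)*(s^2 - 1) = (s - 3)*(s + 1)*(s - 1)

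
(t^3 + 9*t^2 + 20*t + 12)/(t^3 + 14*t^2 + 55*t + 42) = (t + 2)/(t + 7)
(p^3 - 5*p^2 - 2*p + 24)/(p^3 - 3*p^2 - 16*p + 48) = (p + 2)/(p + 4)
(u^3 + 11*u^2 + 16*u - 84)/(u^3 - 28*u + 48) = (u + 7)/(u - 4)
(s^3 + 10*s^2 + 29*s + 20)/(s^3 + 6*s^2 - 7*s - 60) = (s + 1)/(s - 3)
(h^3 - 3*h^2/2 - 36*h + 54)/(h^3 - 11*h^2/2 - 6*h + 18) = (h + 6)/(h + 2)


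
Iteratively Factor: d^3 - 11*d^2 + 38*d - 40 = (d - 5)*(d^2 - 6*d + 8) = (d - 5)*(d - 2)*(d - 4)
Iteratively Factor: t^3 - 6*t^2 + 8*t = (t - 4)*(t^2 - 2*t) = t*(t - 4)*(t - 2)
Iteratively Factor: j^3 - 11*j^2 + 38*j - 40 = (j - 4)*(j^2 - 7*j + 10) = (j - 5)*(j - 4)*(j - 2)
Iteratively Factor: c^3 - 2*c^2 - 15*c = (c - 5)*(c^2 + 3*c) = c*(c - 5)*(c + 3)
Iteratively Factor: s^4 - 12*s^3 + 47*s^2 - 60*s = (s - 5)*(s^3 - 7*s^2 + 12*s) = (s - 5)*(s - 3)*(s^2 - 4*s) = (s - 5)*(s - 4)*(s - 3)*(s)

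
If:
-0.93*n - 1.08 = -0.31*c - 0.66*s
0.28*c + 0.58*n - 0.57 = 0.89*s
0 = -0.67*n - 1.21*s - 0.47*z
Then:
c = 2.72838819413986 - 0.248544236316891*z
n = -0.257370936550217*z - 0.180785702314602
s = 0.100104479794036 - 0.245918572323433*z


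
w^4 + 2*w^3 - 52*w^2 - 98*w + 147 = (w - 7)*(w - 1)*(w + 3)*(w + 7)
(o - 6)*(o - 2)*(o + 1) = o^3 - 7*o^2 + 4*o + 12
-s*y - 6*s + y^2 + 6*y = (-s + y)*(y + 6)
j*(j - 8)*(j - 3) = j^3 - 11*j^2 + 24*j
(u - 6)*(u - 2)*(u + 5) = u^3 - 3*u^2 - 28*u + 60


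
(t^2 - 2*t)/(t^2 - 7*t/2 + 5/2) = 2*t*(t - 2)/(2*t^2 - 7*t + 5)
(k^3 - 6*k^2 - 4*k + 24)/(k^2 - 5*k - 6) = (k^2 - 4)/(k + 1)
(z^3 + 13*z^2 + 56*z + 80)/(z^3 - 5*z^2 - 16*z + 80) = (z^2 + 9*z + 20)/(z^2 - 9*z + 20)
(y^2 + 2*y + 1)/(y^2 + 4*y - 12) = (y^2 + 2*y + 1)/(y^2 + 4*y - 12)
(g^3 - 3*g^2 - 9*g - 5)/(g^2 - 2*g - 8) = (-g^3 + 3*g^2 + 9*g + 5)/(-g^2 + 2*g + 8)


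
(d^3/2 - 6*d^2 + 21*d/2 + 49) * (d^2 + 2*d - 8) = d^5/2 - 5*d^4 - 11*d^3/2 + 118*d^2 + 14*d - 392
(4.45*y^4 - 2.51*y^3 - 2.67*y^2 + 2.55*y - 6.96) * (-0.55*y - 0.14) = -2.4475*y^5 + 0.7575*y^4 + 1.8199*y^3 - 1.0287*y^2 + 3.471*y + 0.9744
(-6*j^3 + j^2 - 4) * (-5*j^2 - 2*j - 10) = 30*j^5 + 7*j^4 + 58*j^3 + 10*j^2 + 8*j + 40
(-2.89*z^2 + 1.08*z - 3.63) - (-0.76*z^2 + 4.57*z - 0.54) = -2.13*z^2 - 3.49*z - 3.09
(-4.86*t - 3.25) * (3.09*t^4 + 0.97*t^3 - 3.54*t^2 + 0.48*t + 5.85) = -15.0174*t^5 - 14.7567*t^4 + 14.0519*t^3 + 9.1722*t^2 - 29.991*t - 19.0125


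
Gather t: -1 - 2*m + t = -2*m + t - 1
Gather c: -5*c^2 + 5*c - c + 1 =-5*c^2 + 4*c + 1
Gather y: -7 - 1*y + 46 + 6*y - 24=5*y + 15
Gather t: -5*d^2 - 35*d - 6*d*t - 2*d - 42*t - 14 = -5*d^2 - 37*d + t*(-6*d - 42) - 14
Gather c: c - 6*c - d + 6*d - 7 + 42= -5*c + 5*d + 35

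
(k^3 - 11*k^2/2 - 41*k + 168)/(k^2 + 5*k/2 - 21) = k - 8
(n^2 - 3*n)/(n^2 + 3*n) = (n - 3)/(n + 3)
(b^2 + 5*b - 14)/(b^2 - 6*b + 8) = (b + 7)/(b - 4)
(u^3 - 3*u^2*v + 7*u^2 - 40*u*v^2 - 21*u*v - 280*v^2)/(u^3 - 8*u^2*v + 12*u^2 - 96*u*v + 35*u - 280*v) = (u + 5*v)/(u + 5)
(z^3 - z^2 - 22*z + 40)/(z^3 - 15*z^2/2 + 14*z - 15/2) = 2*(z^3 - z^2 - 22*z + 40)/(2*z^3 - 15*z^2 + 28*z - 15)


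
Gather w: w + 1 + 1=w + 2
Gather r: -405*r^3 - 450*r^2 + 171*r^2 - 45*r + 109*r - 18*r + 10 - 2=-405*r^3 - 279*r^2 + 46*r + 8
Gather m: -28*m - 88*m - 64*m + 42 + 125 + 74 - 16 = 225 - 180*m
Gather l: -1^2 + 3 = 2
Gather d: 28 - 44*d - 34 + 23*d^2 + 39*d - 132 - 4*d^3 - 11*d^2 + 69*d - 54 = -4*d^3 + 12*d^2 + 64*d - 192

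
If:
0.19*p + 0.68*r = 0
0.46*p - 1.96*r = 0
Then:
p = 0.00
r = 0.00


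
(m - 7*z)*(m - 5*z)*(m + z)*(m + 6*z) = m^4 - 5*m^3*z - 43*m^2*z^2 + 173*m*z^3 + 210*z^4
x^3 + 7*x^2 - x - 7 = (x - 1)*(x + 1)*(x + 7)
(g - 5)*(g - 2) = g^2 - 7*g + 10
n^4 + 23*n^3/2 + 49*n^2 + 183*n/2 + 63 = (n + 2)*(n + 3)^2*(n + 7/2)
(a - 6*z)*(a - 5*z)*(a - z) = a^3 - 12*a^2*z + 41*a*z^2 - 30*z^3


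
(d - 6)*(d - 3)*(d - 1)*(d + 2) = d^4 - 8*d^3 + 7*d^2 + 36*d - 36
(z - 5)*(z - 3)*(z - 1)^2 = z^4 - 10*z^3 + 32*z^2 - 38*z + 15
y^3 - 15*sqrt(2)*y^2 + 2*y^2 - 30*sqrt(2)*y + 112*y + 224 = (y + 2)*(y - 8*sqrt(2))*(y - 7*sqrt(2))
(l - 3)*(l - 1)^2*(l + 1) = l^4 - 4*l^3 + 2*l^2 + 4*l - 3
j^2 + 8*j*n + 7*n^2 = (j + n)*(j + 7*n)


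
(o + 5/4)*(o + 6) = o^2 + 29*o/4 + 15/2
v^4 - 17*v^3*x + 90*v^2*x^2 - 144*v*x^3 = v*(v - 8*x)*(v - 6*x)*(v - 3*x)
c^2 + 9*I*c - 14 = (c + 2*I)*(c + 7*I)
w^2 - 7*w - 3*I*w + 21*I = (w - 7)*(w - 3*I)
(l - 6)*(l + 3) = l^2 - 3*l - 18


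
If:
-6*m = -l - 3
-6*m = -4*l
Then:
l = 1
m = 2/3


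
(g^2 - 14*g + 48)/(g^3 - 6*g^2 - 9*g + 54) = (g - 8)/(g^2 - 9)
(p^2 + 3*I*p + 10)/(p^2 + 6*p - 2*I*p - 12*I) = (p + 5*I)/(p + 6)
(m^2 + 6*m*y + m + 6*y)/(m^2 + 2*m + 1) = (m + 6*y)/(m + 1)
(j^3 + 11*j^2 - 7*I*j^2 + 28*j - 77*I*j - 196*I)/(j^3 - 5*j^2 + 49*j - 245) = (j^2 + 11*j + 28)/(j^2 + j*(-5 + 7*I) - 35*I)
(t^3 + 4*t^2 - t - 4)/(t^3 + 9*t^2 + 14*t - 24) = (t + 1)/(t + 6)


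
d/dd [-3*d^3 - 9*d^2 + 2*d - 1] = -9*d^2 - 18*d + 2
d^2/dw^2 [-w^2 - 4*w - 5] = -2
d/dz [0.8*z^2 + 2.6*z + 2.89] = 1.6*z + 2.6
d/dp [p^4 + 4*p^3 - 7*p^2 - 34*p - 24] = 4*p^3 + 12*p^2 - 14*p - 34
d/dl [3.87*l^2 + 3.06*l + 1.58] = 7.74*l + 3.06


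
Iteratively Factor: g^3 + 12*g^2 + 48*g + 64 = (g + 4)*(g^2 + 8*g + 16) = (g + 4)^2*(g + 4)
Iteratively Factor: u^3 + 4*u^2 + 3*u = (u + 1)*(u^2 + 3*u) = u*(u + 1)*(u + 3)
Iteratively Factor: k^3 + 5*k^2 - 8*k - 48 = (k - 3)*(k^2 + 8*k + 16) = (k - 3)*(k + 4)*(k + 4)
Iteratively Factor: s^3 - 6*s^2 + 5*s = (s - 1)*(s^2 - 5*s) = (s - 5)*(s - 1)*(s)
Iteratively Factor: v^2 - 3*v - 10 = (v + 2)*(v - 5)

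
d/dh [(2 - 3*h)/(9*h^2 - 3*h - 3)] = (9*h^2 - 12*h + 5)/(3*(9*h^4 - 6*h^3 - 5*h^2 + 2*h + 1))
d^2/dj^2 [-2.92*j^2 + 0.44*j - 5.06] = -5.84000000000000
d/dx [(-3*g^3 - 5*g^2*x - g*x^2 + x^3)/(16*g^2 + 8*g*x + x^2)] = (-14*g^3 - 3*g^2*x + 12*g*x^2 + x^3)/(64*g^3 + 48*g^2*x + 12*g*x^2 + x^3)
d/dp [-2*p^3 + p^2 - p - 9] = -6*p^2 + 2*p - 1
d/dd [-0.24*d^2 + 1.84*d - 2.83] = 1.84 - 0.48*d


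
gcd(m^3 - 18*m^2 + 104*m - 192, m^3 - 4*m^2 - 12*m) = m - 6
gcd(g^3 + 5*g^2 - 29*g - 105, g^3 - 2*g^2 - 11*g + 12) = g + 3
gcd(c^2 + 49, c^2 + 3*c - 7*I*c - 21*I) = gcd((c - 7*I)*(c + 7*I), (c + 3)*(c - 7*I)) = c - 7*I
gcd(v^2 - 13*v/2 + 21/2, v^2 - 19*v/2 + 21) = v - 7/2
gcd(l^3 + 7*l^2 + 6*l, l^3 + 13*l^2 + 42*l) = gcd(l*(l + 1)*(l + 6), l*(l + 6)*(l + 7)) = l^2 + 6*l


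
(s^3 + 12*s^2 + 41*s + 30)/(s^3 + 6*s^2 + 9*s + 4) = (s^2 + 11*s + 30)/(s^2 + 5*s + 4)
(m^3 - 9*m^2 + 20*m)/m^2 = m - 9 + 20/m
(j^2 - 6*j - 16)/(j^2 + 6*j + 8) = (j - 8)/(j + 4)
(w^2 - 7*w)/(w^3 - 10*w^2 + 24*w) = (w - 7)/(w^2 - 10*w + 24)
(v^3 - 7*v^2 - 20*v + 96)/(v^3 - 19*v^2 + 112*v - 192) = (v + 4)/(v - 8)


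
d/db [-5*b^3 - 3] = -15*b^2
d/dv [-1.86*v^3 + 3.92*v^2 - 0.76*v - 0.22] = -5.58*v^2 + 7.84*v - 0.76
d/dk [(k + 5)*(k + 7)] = 2*k + 12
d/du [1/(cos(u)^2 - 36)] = 2*sin(u)*cos(u)/(cos(u)^2 - 36)^2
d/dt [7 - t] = -1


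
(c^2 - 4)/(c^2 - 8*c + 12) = (c + 2)/(c - 6)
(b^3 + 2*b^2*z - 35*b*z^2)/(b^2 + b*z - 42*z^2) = b*(-b + 5*z)/(-b + 6*z)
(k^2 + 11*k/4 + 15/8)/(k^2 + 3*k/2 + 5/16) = 2*(2*k + 3)/(4*k + 1)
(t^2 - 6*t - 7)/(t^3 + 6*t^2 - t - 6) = (t - 7)/(t^2 + 5*t - 6)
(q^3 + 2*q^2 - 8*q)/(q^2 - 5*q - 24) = q*(-q^2 - 2*q + 8)/(-q^2 + 5*q + 24)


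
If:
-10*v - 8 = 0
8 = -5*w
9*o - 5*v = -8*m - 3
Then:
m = -9*o/8 - 7/8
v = -4/5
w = -8/5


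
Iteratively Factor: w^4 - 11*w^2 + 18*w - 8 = (w + 4)*(w^3 - 4*w^2 + 5*w - 2) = (w - 1)*(w + 4)*(w^2 - 3*w + 2) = (w - 1)^2*(w + 4)*(w - 2)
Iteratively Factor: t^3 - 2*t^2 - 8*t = (t - 4)*(t^2 + 2*t) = (t - 4)*(t + 2)*(t)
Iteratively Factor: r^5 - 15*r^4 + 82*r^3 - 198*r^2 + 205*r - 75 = (r - 5)*(r^4 - 10*r^3 + 32*r^2 - 38*r + 15) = (r - 5)*(r - 1)*(r^3 - 9*r^2 + 23*r - 15) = (r - 5)*(r - 1)^2*(r^2 - 8*r + 15) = (r - 5)^2*(r - 1)^2*(r - 3)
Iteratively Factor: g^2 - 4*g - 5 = (g - 5)*(g + 1)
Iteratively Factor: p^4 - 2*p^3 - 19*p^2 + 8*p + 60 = (p + 3)*(p^3 - 5*p^2 - 4*p + 20) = (p - 2)*(p + 3)*(p^2 - 3*p - 10) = (p - 5)*(p - 2)*(p + 3)*(p + 2)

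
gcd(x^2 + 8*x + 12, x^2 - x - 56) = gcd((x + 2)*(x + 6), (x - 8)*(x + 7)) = 1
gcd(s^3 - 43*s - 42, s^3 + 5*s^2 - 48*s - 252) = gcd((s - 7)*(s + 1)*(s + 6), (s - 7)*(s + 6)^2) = s^2 - s - 42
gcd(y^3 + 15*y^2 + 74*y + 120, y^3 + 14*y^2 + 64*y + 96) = y^2 + 10*y + 24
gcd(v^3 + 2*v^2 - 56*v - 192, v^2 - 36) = v + 6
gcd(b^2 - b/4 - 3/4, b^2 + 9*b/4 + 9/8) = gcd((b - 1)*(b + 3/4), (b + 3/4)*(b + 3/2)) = b + 3/4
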